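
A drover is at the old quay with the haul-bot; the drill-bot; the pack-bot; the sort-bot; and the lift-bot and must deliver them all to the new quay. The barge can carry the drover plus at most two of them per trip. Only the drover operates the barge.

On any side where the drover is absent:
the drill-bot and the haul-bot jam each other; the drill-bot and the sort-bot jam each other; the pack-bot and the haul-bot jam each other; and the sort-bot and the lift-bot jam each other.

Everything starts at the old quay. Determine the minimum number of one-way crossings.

Counting alone: the drover can take at most 2 across per trip to the new quay, so moving all 5 needs at least 3 loaded trips out, with a return between consecutive ones — at least 5 crossings.
The safety rule pushes this higher. Following every safe sequence of crossings, the most of the 5 that can be at the new quay as the barge arrives there on crossing 5 is 4 — never all 5.
So no plan with fewer than 7 crossings exists, and this one achieves 7:
1. Drover goes to the new quay with the haul-bot and the sort-bot.
2. Drover goes back to the old quay alone.
3. Drover goes to the new quay with the drill-bot.
4. Drover goes back to the old quay with the haul-bot and the sort-bot.
5. Drover goes to the new quay with the lift-bot and the pack-bot.
6. Drover goes back to the old quay alone.
7. Drover goes to the new quay with the haul-bot and the sort-bot.

7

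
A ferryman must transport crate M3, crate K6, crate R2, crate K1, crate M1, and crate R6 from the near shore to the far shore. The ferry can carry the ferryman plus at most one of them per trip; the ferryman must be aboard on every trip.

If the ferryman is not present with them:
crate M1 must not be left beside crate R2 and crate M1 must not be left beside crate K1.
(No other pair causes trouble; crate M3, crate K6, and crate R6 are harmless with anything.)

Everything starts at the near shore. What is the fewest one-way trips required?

13

Counting alone: the ferryman can take at most 1 across per trip to the far shore, so moving all 6 needs at least 6 loaded trips out, with a return between consecutive ones — at least 11 crossings.
The safety rule pushes this higher. Following every safe sequence of crossings, the most of the 6 that can be at the far shore as the ferry arrives there on crossing 11 is 5 — never all 6.
So no plan with fewer than 13 crossings exists, and this one achieves 13:
1. Ferryman goes to the far shore with crate M1.  [the near shore: crate K1, crate K6, crate M3, crate R2, crate R6 | the far shore: crate M1]
2. Ferryman goes back to the near shore alone.  [the near shore: crate K1, crate K6, crate M3, crate R2, crate R6 | the far shore: crate M1]
3. Ferryman goes to the far shore with crate M3.  [the near shore: crate K1, crate K6, crate R2, crate R6 | the far shore: crate M1, crate M3]
4. Ferryman goes back to the near shore alone.  [the near shore: crate K1, crate K6, crate R2, crate R6 | the far shore: crate M1, crate M3]
5. Ferryman goes to the far shore with crate K6.  [the near shore: crate K1, crate R2, crate R6 | the far shore: crate K6, crate M1, crate M3]
6. Ferryman goes back to the near shore alone.  [the near shore: crate K1, crate R2, crate R6 | the far shore: crate K6, crate M1, crate M3]
7. Ferryman goes to the far shore with crate R2.  [the near shore: crate K1, crate R6 | the far shore: crate K6, crate M1, crate M3, crate R2]
8. Ferryman goes back to the near shore with crate M1.  [the near shore: crate K1, crate M1, crate R6 | the far shore: crate K6, crate M3, crate R2]
9. Ferryman goes to the far shore with crate K1.  [the near shore: crate M1, crate R6 | the far shore: crate K1, crate K6, crate M3, crate R2]
10. Ferryman goes back to the near shore alone.  [the near shore: crate M1, crate R6 | the far shore: crate K1, crate K6, crate M3, crate R2]
11. Ferryman goes to the far shore with crate R6.  [the near shore: crate M1 | the far shore: crate K1, crate K6, crate M3, crate R2, crate R6]
12. Ferryman goes back to the near shore alone.  [the near shore: crate M1 | the far shore: crate K1, crate K6, crate M3, crate R2, crate R6]
13. Ferryman goes to the far shore with crate M1.  [the near shore: — | the far shore: crate K1, crate K6, crate M1, crate M3, crate R2, crate R6]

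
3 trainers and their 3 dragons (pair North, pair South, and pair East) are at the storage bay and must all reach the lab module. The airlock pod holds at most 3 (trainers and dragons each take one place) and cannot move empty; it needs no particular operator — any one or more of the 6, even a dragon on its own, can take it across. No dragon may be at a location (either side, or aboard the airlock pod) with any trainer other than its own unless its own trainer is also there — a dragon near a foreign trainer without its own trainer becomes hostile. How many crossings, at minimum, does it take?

5

Counting alone: each trip to the lab module takes at most 3 across and each return brings at least 1 back, so after t trips out (and t−1 returns) at most 3t − (t−1) of the 6 are across; that first reaches 6 at t = 3, so at least 5 crossings are needed.
The plan below uses exactly 5 crossings, so it is optimal:
1. dragon North and trainer North cross → the lab module.
2. trainer North crosses ← the storage bay.
3. trainer East, trainer North, and trainer South cross → the lab module.
4. dragon North crosses ← the storage bay.
5. dragon East, dragon North, and dragon South cross → the lab module.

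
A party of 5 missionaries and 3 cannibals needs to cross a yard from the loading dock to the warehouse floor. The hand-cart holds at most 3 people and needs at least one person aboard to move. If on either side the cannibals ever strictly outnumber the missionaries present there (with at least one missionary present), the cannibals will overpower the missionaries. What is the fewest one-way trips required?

Counting alone: each trip to the warehouse floor takes at most 3 across and each return brings at least 1 back, so after t trips out (and t−1 returns) at most 3t − (t−1) of the 8 are across; that first reaches 8 at t = 4, so at least 7 crossings are needed.
The plan below uses exactly 7 crossings, so it is optimal:
1. 2 cannibals → the warehouse floor.  (the loading dock: 5M 1C; the warehouse floor: 0M 2C)
2. 1 cannibal ← the loading dock.  (the loading dock: 5M 2C; the warehouse floor: 0M 1C)
3. 2 missionaries and 1 cannibal → the warehouse floor.  (the loading dock: 3M 1C; the warehouse floor: 2M 2C)
4. 1 cannibal ← the loading dock.  (the loading dock: 3M 2C; the warehouse floor: 2M 1C)
5. 1 missionary and 2 cannibals → the warehouse floor.  (the loading dock: 2M 0C; the warehouse floor: 3M 3C)
6. 1 cannibal ← the loading dock.  (the loading dock: 2M 1C; the warehouse floor: 3M 2C)
7. 2 missionaries and 1 cannibal → the warehouse floor.  (the loading dock: 0M 0C; the warehouse floor: 5M 3C)

7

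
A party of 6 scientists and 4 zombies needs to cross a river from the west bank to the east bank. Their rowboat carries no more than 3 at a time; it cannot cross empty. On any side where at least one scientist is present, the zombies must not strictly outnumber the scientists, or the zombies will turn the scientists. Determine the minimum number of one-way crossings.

Counting alone: each trip to the east bank takes at most 3 across and each return brings at least 1 back, so after t trips out (and t−1 returns) at most 3t − (t−1) of the 10 are across; that first reaches 10 at t = 5, so at least 9 crossings are needed.
The plan below uses exactly 9 crossings, so it is optimal:
1. 2 zombies → the east bank.  (the west bank: 6S 2Z; the east bank: 0S 2Z)
2. 1 zombie ← the west bank.  (the west bank: 6S 3Z; the east bank: 0S 1Z)
3. 3 zombies → the east bank.  (the west bank: 6S 0Z; the east bank: 0S 4Z)
4. 1 zombie ← the west bank.  (the west bank: 6S 1Z; the east bank: 0S 3Z)
5. 3 scientists → the east bank.  (the west bank: 3S 1Z; the east bank: 3S 3Z)
6. 1 zombie ← the west bank.  (the west bank: 3S 2Z; the east bank: 3S 2Z)
7. 1 scientist and 2 zombies → the east bank.  (the west bank: 2S 0Z; the east bank: 4S 4Z)
8. 1 zombie ← the west bank.  (the west bank: 2S 1Z; the east bank: 4S 3Z)
9. 2 scientists and 1 zombie → the east bank.  (the west bank: 0S 0Z; the east bank: 6S 4Z)

9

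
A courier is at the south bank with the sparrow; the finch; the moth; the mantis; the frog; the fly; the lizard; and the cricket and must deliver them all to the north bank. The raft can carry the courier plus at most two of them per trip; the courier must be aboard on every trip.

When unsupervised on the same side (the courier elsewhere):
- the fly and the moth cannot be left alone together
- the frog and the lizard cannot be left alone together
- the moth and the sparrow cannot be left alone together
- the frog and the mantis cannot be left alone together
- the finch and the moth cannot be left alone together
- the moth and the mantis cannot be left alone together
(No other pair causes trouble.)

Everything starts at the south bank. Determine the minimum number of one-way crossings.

Counting alone: the courier can take at most 2 across per trip to the north bank, so moving all 8 needs at least 4 loaded trips out, with a return between consecutive ones — at least 7 crossings.
The safety rule pushes this higher. Following every safe sequence of crossings, the most of the 8 that can be at the north bank as the raft arrives there on crossing 7 is 6 — never all 8.
So no plan with fewer than 9 crossings exists, and this one achieves 9:
1. Courier goes to the north bank with the frog and the moth.
2. Courier goes back to the south bank alone.
3. Courier goes to the north bank with the finch and the sparrow.
4. Courier goes back to the south bank with the moth.
5. Courier goes to the north bank with the fly and the mantis.
6. Courier goes back to the south bank with the frog.
7. Courier goes to the north bank with the cricket and the lizard.
8. Courier goes back to the south bank alone.
9. Courier goes to the north bank with the frog and the moth.

9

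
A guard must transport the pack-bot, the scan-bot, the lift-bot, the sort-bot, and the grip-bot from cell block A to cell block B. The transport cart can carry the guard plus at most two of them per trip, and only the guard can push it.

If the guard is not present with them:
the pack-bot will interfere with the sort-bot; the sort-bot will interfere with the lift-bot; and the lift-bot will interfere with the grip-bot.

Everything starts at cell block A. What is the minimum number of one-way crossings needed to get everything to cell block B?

5

Counting alone: the guard can take at most 2 across per trip to cell block B, so moving all 5 needs at least 3 loaded trips out, with a return between consecutive ones — at least 5 crossings.
The plan below uses exactly 5 crossings, so it is optimal:
1. Guard goes to cell block B with the lift-bot and the pack-bot.
2. Guard goes back to cell block A alone.
3. Guard goes to cell block B with the scan-bot.
4. Guard goes back to cell block A alone.
5. Guard goes to cell block B with the grip-bot and the sort-bot.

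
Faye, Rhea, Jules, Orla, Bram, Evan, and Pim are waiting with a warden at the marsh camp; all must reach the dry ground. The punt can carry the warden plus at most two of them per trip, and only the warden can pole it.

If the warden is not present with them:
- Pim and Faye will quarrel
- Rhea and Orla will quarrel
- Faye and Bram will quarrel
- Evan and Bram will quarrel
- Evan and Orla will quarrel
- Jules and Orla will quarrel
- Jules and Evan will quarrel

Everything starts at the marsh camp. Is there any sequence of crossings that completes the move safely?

Whatever the first load, the items left behind include a forbidden pair without the warden. No opening move is safe, so no plan exists.

No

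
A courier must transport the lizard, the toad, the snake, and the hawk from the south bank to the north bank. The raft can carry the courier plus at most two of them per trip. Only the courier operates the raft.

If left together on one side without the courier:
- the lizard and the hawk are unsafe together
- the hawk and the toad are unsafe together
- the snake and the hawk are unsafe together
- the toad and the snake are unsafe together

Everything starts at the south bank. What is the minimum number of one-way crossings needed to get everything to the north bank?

5

Counting alone: the courier can take at most 2 across per trip to the north bank, so moving all 4 needs at least 2 loaded trips out, with a return between consecutive ones — at least 3 crossings.
The safety rule pushes this higher. Following every safe sequence of crossings, the most of the 4 that can be at the north bank as the raft arrives there on crossing 3 is 3 — never all 4.
So no plan with fewer than 5 crossings exists, and this one achieves 5:
1. Courier goes to the north bank with the hawk and the toad.  [the south bank: the lizard, the snake | the north bank: the hawk, the toad]
2. Courier goes back to the south bank with the toad.  [the south bank: the lizard, the snake, the toad | the north bank: the hawk]
3. Courier goes to the north bank with the lizard and the toad.  [the south bank: the snake | the north bank: the hawk, the lizard, the toad]
4. Courier goes back to the south bank with the hawk.  [the south bank: the hawk, the snake | the north bank: the lizard, the toad]
5. Courier goes to the north bank with the hawk and the snake.  [the south bank: — | the north bank: the hawk, the lizard, the snake, the toad]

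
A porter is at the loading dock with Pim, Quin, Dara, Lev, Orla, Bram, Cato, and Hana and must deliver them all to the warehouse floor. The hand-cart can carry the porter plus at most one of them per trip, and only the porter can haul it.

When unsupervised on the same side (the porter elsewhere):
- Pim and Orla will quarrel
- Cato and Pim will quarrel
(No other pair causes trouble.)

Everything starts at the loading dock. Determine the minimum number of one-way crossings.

Counting alone: the porter can take at most 1 across per trip to the warehouse floor, so moving all 8 needs at least 8 loaded trips out, with a return between consecutive ones — at least 15 crossings.
The safety rule pushes this higher. Following every safe sequence of crossings, the most of the 8 that can be at the warehouse floor as the hand-cart arrives there on crossing 15 is 7 — never all 8.
So no plan with fewer than 17 crossings exists, and this one achieves 17:
1. Porter goes to the warehouse floor with Pim.  [the loading dock: Bram, Cato, Dara, Hana, Lev, Orla, Quin | the warehouse floor: Pim]
2. Porter goes back to the loading dock alone.  [the loading dock: Bram, Cato, Dara, Hana, Lev, Orla, Quin | the warehouse floor: Pim]
3. Porter goes to the warehouse floor with Quin.  [the loading dock: Bram, Cato, Dara, Hana, Lev, Orla | the warehouse floor: Pim, Quin]
4. Porter goes back to the loading dock alone.  [the loading dock: Bram, Cato, Dara, Hana, Lev, Orla | the warehouse floor: Pim, Quin]
5. Porter goes to the warehouse floor with Dara.  [the loading dock: Bram, Cato, Hana, Lev, Orla | the warehouse floor: Dara, Pim, Quin]
6. Porter goes back to the loading dock alone.  [the loading dock: Bram, Cato, Hana, Lev, Orla | the warehouse floor: Dara, Pim, Quin]
7. Porter goes to the warehouse floor with Lev.  [the loading dock: Bram, Cato, Hana, Orla | the warehouse floor: Dara, Lev, Pim, Quin]
8. Porter goes back to the loading dock alone.  [the loading dock: Bram, Cato, Hana, Orla | the warehouse floor: Dara, Lev, Pim, Quin]
9. Porter goes to the warehouse floor with Orla.  [the loading dock: Bram, Cato, Hana | the warehouse floor: Dara, Lev, Orla, Pim, Quin]
10. Porter goes back to the loading dock with Pim.  [the loading dock: Bram, Cato, Hana, Pim | the warehouse floor: Dara, Lev, Orla, Quin]
11. Porter goes to the warehouse floor with Cato.  [the loading dock: Bram, Hana, Pim | the warehouse floor: Cato, Dara, Lev, Orla, Quin]
12. Porter goes back to the loading dock alone.  [the loading dock: Bram, Hana, Pim | the warehouse floor: Cato, Dara, Lev, Orla, Quin]
13. Porter goes to the warehouse floor with Bram.  [the loading dock: Hana, Pim | the warehouse floor: Bram, Cato, Dara, Lev, Orla, Quin]
14. Porter goes back to the loading dock alone.  [the loading dock: Hana, Pim | the warehouse floor: Bram, Cato, Dara, Lev, Orla, Quin]
15. Porter goes to the warehouse floor with Hana.  [the loading dock: Pim | the warehouse floor: Bram, Cato, Dara, Hana, Lev, Orla, Quin]
16. Porter goes back to the loading dock alone.  [the loading dock: Pim | the warehouse floor: Bram, Cato, Dara, Hana, Lev, Orla, Quin]
17. Porter goes to the warehouse floor with Pim.  [the loading dock: — | the warehouse floor: Bram, Cato, Dara, Hana, Lev, Orla, Pim, Quin]

17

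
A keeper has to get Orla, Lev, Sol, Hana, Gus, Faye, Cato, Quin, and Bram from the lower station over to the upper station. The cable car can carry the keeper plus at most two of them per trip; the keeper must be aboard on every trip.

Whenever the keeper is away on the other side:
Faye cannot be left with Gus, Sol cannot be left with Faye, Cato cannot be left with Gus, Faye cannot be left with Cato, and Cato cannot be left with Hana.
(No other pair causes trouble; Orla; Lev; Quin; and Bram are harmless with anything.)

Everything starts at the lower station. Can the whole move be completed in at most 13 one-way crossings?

No

Counting alone: the keeper can take at most 2 across per trip to the upper station, so moving all 9 needs at least 5 loaded trips out, with a return between consecutive ones — at least 9 crossings.
The safety rule pushes this higher. Following every safe sequence of crossings, the most of the 9 that can be at the upper station as the cable car arrives there on crossings 9, 11, 13 is 6, 7, 8 respectively — never all 9.
So the move cannot be finished within 13 crossings. (The shortest complete plan takes 15:)
1. Keeper goes to the upper station with Cato and Faye.
2. Keeper goes back to the lower station with Faye.
3. Keeper goes to the upper station with Faye and Orla.
4. Keeper goes back to the lower station with Faye.
5. Keeper goes to the upper station with Faye and Lev.
6. Keeper goes back to the lower station with Faye.
7. Keeper goes to the upper station with Gus and Sol.
8. Keeper goes back to the lower station with Gus.
9. Keeper goes to the upper station with Gus and Hana.
10. Keeper goes back to the lower station with Cato.
11. Keeper goes to the upper station with Faye and Quin.
12. Keeper goes back to the lower station with Faye.
13. Keeper goes to the upper station with Bram and Faye.
14. Keeper goes back to the lower station with Faye.
15. Keeper goes to the upper station with Cato and Faye.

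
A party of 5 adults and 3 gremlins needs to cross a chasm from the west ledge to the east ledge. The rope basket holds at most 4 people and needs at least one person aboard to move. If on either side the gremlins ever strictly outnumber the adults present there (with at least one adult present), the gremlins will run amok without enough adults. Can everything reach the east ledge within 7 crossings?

Yes — this plan uses 5 crossings (≤ 7):
1. 2 gremlins → the east ledge.  (the west ledge: 5A 1G; the east ledge: 0A 2G)
2. 1 gremlin ← the west ledge.  (the west ledge: 5A 2G; the east ledge: 0A 1G)
3. 3 adults and 1 gremlin → the east ledge.  (the west ledge: 2A 1G; the east ledge: 3A 2G)
4. 1 gremlin ← the west ledge.  (the west ledge: 2A 2G; the east ledge: 3A 1G)
5. 2 adults and 2 gremlins → the east ledge.  (the west ledge: 0A 0G; the east ledge: 5A 3G)

Yes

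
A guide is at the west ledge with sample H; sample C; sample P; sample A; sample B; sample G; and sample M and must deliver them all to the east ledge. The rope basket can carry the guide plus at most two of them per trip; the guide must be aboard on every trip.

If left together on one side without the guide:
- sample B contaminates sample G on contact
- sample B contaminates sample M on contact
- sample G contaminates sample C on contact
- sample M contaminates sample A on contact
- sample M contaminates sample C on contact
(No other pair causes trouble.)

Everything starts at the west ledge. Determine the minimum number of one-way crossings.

9

Counting alone: the guide can take at most 2 across per trip to the east ledge, so moving all 7 needs at least 4 loaded trips out, with a return between consecutive ones — at least 7 crossings.
The safety rule pushes this higher. Following every safe sequence of crossings, the most of the 7 that can be at the east ledge as the rope basket arrives there on crossing 7 is 6 — never all 7.
So no plan with fewer than 9 crossings exists, and this one achieves 9:
1. Guide goes to the east ledge with sample G and sample M.
2. Guide goes back to the west ledge alone.
3. Guide goes to the east ledge with sample H.
4. Guide goes back to the west ledge alone.
5. Guide goes to the east ledge with sample C and sample P.
6. Guide goes back to the west ledge with sample G and sample M.
7. Guide goes to the east ledge with sample A and sample B.
8. Guide goes back to the west ledge alone.
9. Guide goes to the east ledge with sample G and sample M.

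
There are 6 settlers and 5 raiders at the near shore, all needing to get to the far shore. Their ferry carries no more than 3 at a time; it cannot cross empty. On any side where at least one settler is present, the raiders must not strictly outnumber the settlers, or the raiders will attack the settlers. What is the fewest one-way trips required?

Counting alone: each trip to the far shore takes at most 3 across and each return brings at least 1 back, so after t trips out (and t−1 returns) at most 3t − (t−1) of the 11 are across; that first reaches 11 at t = 5, so at least 9 crossings are needed.
The plan below uses exactly 9 crossings, so it is optimal:
1. 3 raiders → the far shore.  (the near shore: 6S 2R; the far shore: 0S 3R)
2. 1 raider ← the near shore.  (the near shore: 6S 3R; the far shore: 0S 2R)
3. 3 settlers → the far shore.  (the near shore: 3S 3R; the far shore: 3S 2R)
4. 1 settler ← the near shore.  (the near shore: 4S 3R; the far shore: 2S 2R)
5. 2 settlers and 1 raider → the far shore.  (the near shore: 2S 2R; the far shore: 4S 3R)
6. 1 settler ← the near shore.  (the near shore: 3S 2R; the far shore: 3S 3R)
7. 2 settlers and 1 raider → the far shore.  (the near shore: 1S 1R; the far shore: 5S 4R)
8. 1 settler ← the near shore.  (the near shore: 2S 1R; the far shore: 4S 4R)
9. 2 settlers and 1 raider → the far shore.  (the near shore: 0S 0R; the far shore: 6S 5R)

9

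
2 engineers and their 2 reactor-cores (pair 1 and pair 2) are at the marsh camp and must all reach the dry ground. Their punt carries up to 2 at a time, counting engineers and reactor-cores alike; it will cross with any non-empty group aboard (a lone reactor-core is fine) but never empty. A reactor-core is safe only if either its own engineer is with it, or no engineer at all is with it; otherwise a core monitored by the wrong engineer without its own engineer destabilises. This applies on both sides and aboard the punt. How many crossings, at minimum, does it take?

5

Counting alone: each trip to the dry ground takes at most 2 across and each return brings at least 1 back, so after t trips out (and t−1 returns) at most 2t − (t−1) of the 4 are across; that first reaches 4 at t = 3, so at least 5 crossings are needed.
The plan below uses exactly 5 crossings, so it is optimal:
1. engineer 1 and reactor-core 1 cross → the dry ground.
2. engineer 1 crosses ← the marsh camp.
3. engineer 1 and engineer 2 cross → the dry ground.
4. engineer 2 crosses ← the marsh camp.
5. engineer 2 and reactor-core 2 cross → the dry ground.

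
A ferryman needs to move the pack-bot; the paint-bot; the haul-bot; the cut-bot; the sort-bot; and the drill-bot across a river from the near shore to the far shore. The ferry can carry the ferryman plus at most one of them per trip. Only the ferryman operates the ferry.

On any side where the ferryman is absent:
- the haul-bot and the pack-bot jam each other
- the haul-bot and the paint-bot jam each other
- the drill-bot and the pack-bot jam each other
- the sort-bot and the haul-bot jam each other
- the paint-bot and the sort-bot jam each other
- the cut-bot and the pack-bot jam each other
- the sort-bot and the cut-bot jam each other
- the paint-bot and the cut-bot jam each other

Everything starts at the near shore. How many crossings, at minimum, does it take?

impossible

Whatever the first load, the items left behind include a forbidden pair without the ferryman. No opening move is safe, so no plan exists.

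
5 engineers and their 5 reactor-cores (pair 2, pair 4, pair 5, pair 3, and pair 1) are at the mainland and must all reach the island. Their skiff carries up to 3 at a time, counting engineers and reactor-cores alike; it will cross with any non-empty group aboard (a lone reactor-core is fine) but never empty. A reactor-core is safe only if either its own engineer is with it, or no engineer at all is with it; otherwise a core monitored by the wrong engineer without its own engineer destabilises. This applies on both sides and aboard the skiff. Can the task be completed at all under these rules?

Yes

1. engineer 2 and reactor-core 2 cross → the island.
2. engineer 2 crosses ← the mainland.
3. reactor-core 3, reactor-core 4, and reactor-core 5 cross → the island.
4. reactor-core 2 crosses ← the mainland.
5. engineer 3, engineer 4, and engineer 5 cross → the island.
6. engineer 4 and reactor-core 4 cross ← the mainland.
7. engineer 1, engineer 2, and engineer 4 cross → the island.
8. reactor-core 5 crosses ← the mainland.
9. reactor-core 2 and reactor-core 4 cross → the island.
10. reactor-core 2 crosses ← the mainland.
11. reactor-core 1, reactor-core 2, and reactor-core 5 cross → the island.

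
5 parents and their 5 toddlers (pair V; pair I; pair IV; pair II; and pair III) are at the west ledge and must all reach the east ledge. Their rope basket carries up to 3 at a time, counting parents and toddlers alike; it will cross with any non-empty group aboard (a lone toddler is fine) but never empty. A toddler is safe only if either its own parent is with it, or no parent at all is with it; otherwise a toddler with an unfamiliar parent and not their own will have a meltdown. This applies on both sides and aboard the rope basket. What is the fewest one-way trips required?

Counting alone: each trip to the east ledge takes at most 3 across and each return brings at least 1 back, so after t trips out (and t−1 returns) at most 3t − (t−1) of the 10 are across; that first reaches 10 at t = 5, so at least 9 crossings are needed.
The safety rule pushes this higher. Following every safe sequence of crossings, the most of the 10 that can be at the east ledge as the rope basket arrives there on crossing 9 is 9 — never all 10.
So no plan with fewer than 11 crossings exists, and this one achieves 11:
1. parent V and toddler V cross → the east ledge.
2. parent V crosses ← the west ledge.
3. toddler I, toddler II, and toddler IV cross → the east ledge.
4. toddler V crosses ← the west ledge.
5. parent I, parent II, and parent IV cross → the east ledge.
6. parent I and toddler I cross ← the west ledge.
7. parent I, parent III, and parent V cross → the east ledge.
8. toddler IV crosses ← the west ledge.
9. toddler I and toddler V cross → the east ledge.
10. toddler V crosses ← the west ledge.
11. toddler III, toddler IV, and toddler V cross → the east ledge.

11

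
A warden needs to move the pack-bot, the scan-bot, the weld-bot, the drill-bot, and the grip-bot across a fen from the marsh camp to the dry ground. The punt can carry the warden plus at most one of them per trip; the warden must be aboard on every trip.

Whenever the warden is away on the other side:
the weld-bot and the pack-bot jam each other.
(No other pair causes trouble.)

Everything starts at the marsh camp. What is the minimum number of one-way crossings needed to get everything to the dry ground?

9

Counting alone: the warden can take at most 1 across per trip to the dry ground, so moving all 5 needs at least 5 loaded trips out, with a return between consecutive ones — at least 9 crossings.
The plan below uses exactly 9 crossings, so it is optimal:
1. Warden goes to the dry ground with the pack-bot.
2. Warden goes back to the marsh camp alone.
3. Warden goes to the dry ground with the scan-bot.
4. Warden goes back to the marsh camp alone.
5. Warden goes to the dry ground with the drill-bot.
6. Warden goes back to the marsh camp alone.
7. Warden goes to the dry ground with the grip-bot.
8. Warden goes back to the marsh camp alone.
9. Warden goes to the dry ground with the weld-bot.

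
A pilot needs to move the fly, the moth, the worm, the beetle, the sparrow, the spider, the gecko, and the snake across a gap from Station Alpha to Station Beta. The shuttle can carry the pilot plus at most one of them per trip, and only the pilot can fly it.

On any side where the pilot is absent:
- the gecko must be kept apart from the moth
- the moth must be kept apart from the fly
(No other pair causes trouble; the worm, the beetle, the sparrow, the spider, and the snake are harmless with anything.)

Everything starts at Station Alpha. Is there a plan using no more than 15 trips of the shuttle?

Counting alone: the pilot can take at most 1 across per trip to Station Beta, so moving all 8 needs at least 8 loaded trips out, with a return between consecutive ones — at least 15 crossings.
The safety rule pushes this higher. Following every safe sequence of crossings, the most of the 8 that can be at Station Beta as the shuttle arrives there on crossing 15 is 7 — never all 8.
So the move cannot be finished within 15 crossings. (The shortest complete plan takes 17:)
1. Pilot goes to Station Beta with the moth.
2. Pilot goes back to Station Alpha alone.
3. Pilot goes to Station Beta with the fly.
4. Pilot goes back to Station Alpha with the moth.
5. Pilot goes to Station Beta with the gecko.
6. Pilot goes back to Station Alpha alone.
7. Pilot goes to Station Beta with the worm.
8. Pilot goes back to Station Alpha alone.
9. Pilot goes to Station Beta with the beetle.
10. Pilot goes back to Station Alpha alone.
11. Pilot goes to Station Beta with the sparrow.
12. Pilot goes back to Station Alpha alone.
13. Pilot goes to Station Beta with the spider.
14. Pilot goes back to Station Alpha alone.
15. Pilot goes to Station Beta with the snake.
16. Pilot goes back to Station Alpha alone.
17. Pilot goes to Station Beta with the moth.

No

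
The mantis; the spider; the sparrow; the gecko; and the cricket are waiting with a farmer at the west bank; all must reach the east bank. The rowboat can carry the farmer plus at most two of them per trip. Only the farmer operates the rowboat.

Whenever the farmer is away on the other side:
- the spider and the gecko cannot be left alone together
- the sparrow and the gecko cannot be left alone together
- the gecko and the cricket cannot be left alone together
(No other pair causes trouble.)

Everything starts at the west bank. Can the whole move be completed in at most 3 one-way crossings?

No

Counting alone: the farmer can take at most 2 across per trip to the east bank, so moving all 5 needs at least 3 loaded trips out, with a return between consecutive ones — at least 5 crossings.
Since 3 < 5, 3 crossings cannot be enough. (The shortest complete plan in fact takes 5:)
1. Farmer goes to the east bank with the gecko and the mantis.  [the west bank: the cricket, the sparrow, the spider | the east bank: the gecko, the mantis]
2. Farmer goes back to the west bank alone.  [the west bank: the cricket, the sparrow, the spider | the east bank: the gecko, the mantis]
3. Farmer goes to the east bank with the sparrow and the spider.  [the west bank: the cricket | the east bank: the gecko, the mantis, the sparrow, the spider]
4. Farmer goes back to the west bank with the gecko.  [the west bank: the cricket, the gecko | the east bank: the mantis, the sparrow, the spider]
5. Farmer goes to the east bank with the cricket and the gecko.  [the west bank: — | the east bank: the cricket, the gecko, the mantis, the sparrow, the spider]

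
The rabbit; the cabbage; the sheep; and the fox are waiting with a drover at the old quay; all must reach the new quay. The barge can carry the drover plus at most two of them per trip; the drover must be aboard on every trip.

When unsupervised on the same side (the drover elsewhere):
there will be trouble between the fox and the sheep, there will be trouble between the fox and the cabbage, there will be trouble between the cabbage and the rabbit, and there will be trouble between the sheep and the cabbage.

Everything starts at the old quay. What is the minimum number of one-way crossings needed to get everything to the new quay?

5

Counting alone: the drover can take at most 2 across per trip to the new quay, so moving all 4 needs at least 2 loaded trips out, with a return between consecutive ones — at least 3 crossings.
The safety rule pushes this higher. Following every safe sequence of crossings, the most of the 4 that can be at the new quay as the barge arrives there on crossing 3 is 3 — never all 4.
So no plan with fewer than 5 crossings exists, and this one achieves 5:
1. Drover goes to the new quay with the cabbage and the sheep.  [the old quay: the fox, the rabbit | the new quay: the cabbage, the sheep]
2. Drover goes back to the old quay with the cabbage.  [the old quay: the cabbage, the fox, the rabbit | the new quay: the sheep]
3. Drover goes to the new quay with the cabbage and the rabbit.  [the old quay: the fox | the new quay: the cabbage, the rabbit, the sheep]
4. Drover goes back to the old quay with the cabbage.  [the old quay: the cabbage, the fox | the new quay: the rabbit, the sheep]
5. Drover goes to the new quay with the cabbage and the fox.  [the old quay: — | the new quay: the cabbage, the fox, the rabbit, the sheep]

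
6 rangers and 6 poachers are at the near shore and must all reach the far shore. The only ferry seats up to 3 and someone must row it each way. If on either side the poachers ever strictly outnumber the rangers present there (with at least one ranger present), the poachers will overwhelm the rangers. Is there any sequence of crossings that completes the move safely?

No

Following every safe sequence of crossings from the start, the most of the 12 that can be at the far shore as the ferry arrives there on crossings 1, 3, 5 is 3, 5, 6 respectively; the best ever achieved is 6 of 12.
From crossing 7 on, no configuration arises that was not already reachable earlier: only 17 distinct safe configurations (who is on which side, and where the ferry is) can ever be reached, none of them has everyone across, and every continuation just revisits them. They are: 0 rangers + 0 poachers across (ferry back at the start); 0 rangers + 1 poacher across (ferry there); 0 rangers + 1 poacher across (ferry back at the start); 0 rangers + 2 poachers across (ferry there); 0 rangers + 2 poachers across (ferry back at the start); 0 rangers + 3 poachers across (ferry there); 0 rangers + 3 poachers across (ferry back at the start); 0 rangers + 4 poachers across (ferry there); 0 rangers + 4 poachers across (ferry back at the start); 0 rangers + 5 poachers across (ferry there); 0 rangers + 5 poachers across (ferry back at the start); 0 rangers + 6 poachers across (ferry there); 1 ranger + 1 poacher across (ferry there); 1 ranger + 1 poacher across (ferry back at the start); 2 rangers + 2 poachers across (ferry there); 2 rangers + 2 poachers across (ferry back at the start); 3 rangers + 3 poachers across (ferry there). So no valid plan exists.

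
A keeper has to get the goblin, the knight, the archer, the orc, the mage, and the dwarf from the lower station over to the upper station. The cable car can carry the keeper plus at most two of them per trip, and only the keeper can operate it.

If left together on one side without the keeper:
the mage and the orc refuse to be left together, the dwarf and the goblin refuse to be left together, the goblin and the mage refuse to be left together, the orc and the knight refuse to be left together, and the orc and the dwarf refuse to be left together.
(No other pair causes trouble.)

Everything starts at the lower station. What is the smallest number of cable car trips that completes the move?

Counting alone: the keeper can take at most 2 across per trip to the upper station, so moving all 6 needs at least 3 loaded trips out, with a return between consecutive ones — at least 5 crossings.
The safety rule pushes this higher. Following every safe sequence of crossings, the most of the 6 that can be at the upper station as the cable car arrives there on crossing 5 is 5 — never all 6.
So no plan with fewer than 7 crossings exists, and this one achieves 7:
1. Keeper goes to the upper station with the goblin and the orc.
2. Keeper goes back to the lower station alone.
3. Keeper goes to the upper station with the archer and the knight.
4. Keeper goes back to the lower station with the orc.
5. Keeper goes to the upper station with the dwarf and the mage.
6. Keeper goes back to the lower station with the goblin.
7. Keeper goes to the upper station with the goblin and the orc.

7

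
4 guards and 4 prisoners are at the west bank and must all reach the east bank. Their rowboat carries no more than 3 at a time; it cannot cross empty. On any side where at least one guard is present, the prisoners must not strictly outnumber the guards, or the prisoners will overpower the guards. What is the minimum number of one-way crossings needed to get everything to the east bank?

9

Counting alone: each trip to the east bank takes at most 3 across and each return brings at least 1 back, so after t trips out (and t−1 returns) at most 3t − (t−1) of the 8 are across; that first reaches 8 at t = 4, so at least 7 crossings are needed.
The safety rule pushes this higher. Following every safe sequence of crossings, the most of the 8 that can be at the east bank as the rowboat arrives there on crossing 7 is 7 — never all 8.
So no plan with fewer than 9 crossings exists, and this one achieves 9:
1. 2 prisoners → the east bank.  (the west bank: 4G 2P; the east bank: 0G 2P)
2. 1 prisoner ← the west bank.  (the west bank: 4G 3P; the east bank: 0G 1P)
3. 3 prisoners → the east bank.  (the west bank: 4G 0P; the east bank: 0G 4P)
4. 1 prisoner ← the west bank.  (the west bank: 4G 1P; the east bank: 0G 3P)
5. 3 guards → the east bank.  (the west bank: 1G 1P; the east bank: 3G 3P)
6. 1 guard and 1 prisoner ← the west bank.  (the west bank: 2G 2P; the east bank: 2G 2P)
7. 2 guards → the east bank.  (the west bank: 0G 2P; the east bank: 4G 2P)
8. 1 prisoner ← the west bank.  (the west bank: 0G 3P; the east bank: 4G 1P)
9. 3 prisoners → the east bank.  (the west bank: 0G 0P; the east bank: 4G 4P)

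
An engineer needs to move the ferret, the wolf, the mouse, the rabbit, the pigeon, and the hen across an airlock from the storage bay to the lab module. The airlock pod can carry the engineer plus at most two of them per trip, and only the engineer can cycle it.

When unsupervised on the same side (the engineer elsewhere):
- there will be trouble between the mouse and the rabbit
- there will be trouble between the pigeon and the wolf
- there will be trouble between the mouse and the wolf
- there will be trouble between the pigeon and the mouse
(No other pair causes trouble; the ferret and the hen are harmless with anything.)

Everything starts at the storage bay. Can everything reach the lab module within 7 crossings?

Counting alone: the engineer can take at most 2 across per trip to the lab module, so moving all 6 needs at least 3 loaded trips out, with a return between consecutive ones — at least 5 crossings.
The safety rule pushes this higher. Following every safe sequence of crossings, the most of the 6 that can be at the lab module as the airlock pod arrives there on crossings 5, 7 is 4, 5 respectively — never all 6.
So the move cannot be finished within 7 crossings. (The shortest complete plan takes 9:)
1. Engineer goes to the lab module with the mouse and the wolf.  [the storage bay: the ferret, the hen, the pigeon, the rabbit | the lab module: the mouse, the wolf]
2. Engineer goes back to the storage bay with the wolf.  [the storage bay: the ferret, the hen, the pigeon, the rabbit, the wolf | the lab module: the mouse]
3. Engineer goes to the lab module with the ferret and the wolf.  [the storage bay: the hen, the pigeon, the rabbit | the lab module: the ferret, the mouse, the wolf]
4. Engineer goes back to the storage bay with the wolf.  [the storage bay: the hen, the pigeon, the rabbit, the wolf | the lab module: the ferret, the mouse]
5. Engineer goes to the lab module with the rabbit and the wolf.  [the storage bay: the hen, the pigeon | the lab module: the ferret, the mouse, the rabbit, the wolf]
6. Engineer goes back to the storage bay with the mouse.  [the storage bay: the hen, the mouse, the pigeon | the lab module: the ferret, the rabbit, the wolf]
7. Engineer goes to the lab module with the hen and the mouse.  [the storage bay: the pigeon | the lab module: the ferret, the hen, the mouse, the rabbit, the wolf]
8. Engineer goes back to the storage bay with the mouse.  [the storage bay: the mouse, the pigeon | the lab module: the ferret, the hen, the rabbit, the wolf]
9. Engineer goes to the lab module with the mouse and the pigeon.  [the storage bay: — | the lab module: the ferret, the hen, the mouse, the pigeon, the rabbit, the wolf]

No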